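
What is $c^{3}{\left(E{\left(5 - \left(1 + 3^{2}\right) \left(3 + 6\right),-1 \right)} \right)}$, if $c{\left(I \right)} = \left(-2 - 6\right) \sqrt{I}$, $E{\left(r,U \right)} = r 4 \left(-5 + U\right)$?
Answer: $- 2088960 \sqrt{510} \approx -4.7175 \cdot 10^{7}$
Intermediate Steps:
$E{\left(r,U \right)} = 4 r \left(-5 + U\right)$
$c{\left(I \right)} = - 8 \sqrt{I}$ ($c{\left(I \right)} = \left(-2 - 6\right) \sqrt{I} = - 8 \sqrt{I}$)
$c^{3}{\left(E{\left(5 - \left(1 + 3^{2}\right) \left(3 + 6\right),-1 \right)} \right)} = \left(- 8 \sqrt{4 \left(5 - \left(1 + 3^{2}\right) \left(3 + 6\right)\right) \left(-5 - 1\right)}\right)^{3} = \left(- 8 \sqrt{4 \left(5 - \left(1 + 9\right) 9\right) \left(-6\right)}\right)^{3} = \left(- 8 \sqrt{4 \left(5 - 10 \cdot 9\right) \left(-6\right)}\right)^{3} = \left(- 8 \sqrt{4 \left(5 - 90\right) \left(-6\right)}\right)^{3} = \left(- 8 \sqrt{4 \left(-85\right) \left(-6\right)}\right)^{3} = \left(- 8 \sqrt{2040}\right)^{3} = \left(- 8 \cdot 2 \sqrt{510}\right)^{3} = \left(- 16 \sqrt{510}\right)^{3} = - 2088960 \sqrt{510}$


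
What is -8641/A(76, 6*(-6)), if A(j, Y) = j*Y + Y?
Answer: 8641/2772 ≈ 3.1172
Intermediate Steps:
A(j, Y) = Y + Y*j (A(j, Y) = Y*j + Y = Y + Y*j)
-8641/A(76, 6*(-6)) = -8641*(-1/(36*(1 + 76))) = -8641/((-36*77)) = -8641/(-2772) = -8641*(-1/2772) = 8641/2772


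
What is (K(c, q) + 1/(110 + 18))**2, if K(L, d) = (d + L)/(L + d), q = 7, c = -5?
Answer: 16641/16384 ≈ 1.0157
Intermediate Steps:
K(L, d) = 1 (K(L, d) = (L + d)/(L + d) = 1)
(K(c, q) + 1/(110 + 18))**2 = (1 + 1/(110 + 18))**2 = (1 + 1/128)**2 = (129/128)**2 = 16641/16384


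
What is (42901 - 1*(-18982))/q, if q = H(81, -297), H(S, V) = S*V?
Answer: -61883/24057 ≈ -2.5723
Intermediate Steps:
q = -24057 (q = 81*(-297) = -24057)
(42901 - 1*(-18982))/q = (42901 - 1*(-18982))/(-24057) = (42901 + 18982)*(-1/24057) = 61883*(-1/24057) = -61883/24057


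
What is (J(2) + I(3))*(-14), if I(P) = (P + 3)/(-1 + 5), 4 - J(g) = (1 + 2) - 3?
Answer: -77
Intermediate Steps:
J(g) = 4 (J(g) = 4 - ((1 + 2) - 3) = 4 - (3 - 3) = 4 - 1*0 = 4 + 0 = 4)
I(P) = ¾ + P/4 (I(P) = (3 + P)/4 = (3 + P)*(¼) = ¾ + P/4)
(J(2) + I(3))*(-14) = (4 + (¾ + (¼)*3))*(-14) = (4 + (¾ + ¾))*(-14) = (4 + 3/2)*(-14) = (11/2)*(-14) = -77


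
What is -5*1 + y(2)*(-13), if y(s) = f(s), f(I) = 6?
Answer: -83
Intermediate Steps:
y(s) = 6
-5*1 + y(2)*(-13) = -5*1 + 6*(-13) = -5 - 78 = -83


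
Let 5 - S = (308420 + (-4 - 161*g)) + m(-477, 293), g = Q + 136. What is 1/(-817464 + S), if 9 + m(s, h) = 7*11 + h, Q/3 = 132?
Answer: -1/1040584 ≈ -9.6100e-7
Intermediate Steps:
Q = 396 (Q = 3*132 = 396)
m(s, h) = 68 + h (m(s, h) = -9 + (7*11 + h) = -9 + (77 + h) = 68 + h)
g = 532 (g = 396 + 136 = 532)
S = -223120 (S = 5 - ((308420 + (-4 - 161*532)) + (68 + 293)) = 5 - ((308420 + (-4 - 85652)) + 361) = 5 - ((308420 - 85656) + 361) = 5 - (222764 + 361) = 5 - 1*223125 = 5 - 223125 = -223120)
1/(-817464 + S) = 1/(-817464 - 223120) = 1/(-1040584) = -1/1040584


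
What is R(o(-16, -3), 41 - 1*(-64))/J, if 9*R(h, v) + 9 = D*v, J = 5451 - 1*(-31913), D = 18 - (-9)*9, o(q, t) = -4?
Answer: 577/18682 ≈ 0.030885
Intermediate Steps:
D = 99 (D = 18 - 1*(-81) = 18 + 81 = 99)
J = 37364 (J = 5451 + 31913 = 37364)
R(h, v) = -1 + 11*v (R(h, v) = -1 + (99*v)/9 = -1 + 11*v)
R(o(-16, -3), 41 - 1*(-64))/J = (-1 + 11*(41 - 1*(-64)))/37364 = (-1 + 11*(41 + 64))*(1/37364) = (-1 + 11*105)*(1/37364) = (-1 + 1155)*(1/37364) = 1154*(1/37364) = 577/18682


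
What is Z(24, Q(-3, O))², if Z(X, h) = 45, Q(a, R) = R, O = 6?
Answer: 2025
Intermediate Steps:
Z(24, Q(-3, O))² = 45² = 2025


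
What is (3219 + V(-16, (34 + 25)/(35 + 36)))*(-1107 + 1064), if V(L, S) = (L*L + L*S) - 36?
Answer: -10458675/71 ≈ -1.4731e+5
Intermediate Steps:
V(L, S) = -36 + L**2 + L*S (V(L, S) = (L**2 + L*S) - 36 = -36 + L**2 + L*S)
(3219 + V(-16, (34 + 25)/(35 + 36)))*(-1107 + 1064) = (3219 + (-36 + (-16)**2 - 16*(34 + 25)/(35 + 36)))*(-1107 + 1064) = (3219 + (-36 + 256 - 944/71))*(-43) = (3219 + 14676/71)*(-43) = (243225/71)*(-43) = -10458675/71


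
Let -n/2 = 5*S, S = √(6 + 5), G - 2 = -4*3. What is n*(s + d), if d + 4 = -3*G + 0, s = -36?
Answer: 100*√11 ≈ 331.66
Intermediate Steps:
G = -10 (G = 2 - 4*3 = 2 - 12 = -10)
S = √11 ≈ 3.3166
d = 26 (d = -4 + (-3*(-10) + 0) = -4 + (30 + 0) = -4 + 30 = 26)
n = -10*√11 ≈ -33.166
n*(s + d) = (-10*√11)*(-36 + 26) = -10*√11*(-10) = 100*√11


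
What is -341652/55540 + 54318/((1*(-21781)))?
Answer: -2614585983/302429185 ≈ -8.6453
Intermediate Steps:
-341652/55540 + 54318/((1*(-21781))) = -341652*1/55540 + 54318/(-21781) = -85413/13885 + 54318*(-1/21781) = -85413/13885 - 54318/21781 = -2614585983/302429185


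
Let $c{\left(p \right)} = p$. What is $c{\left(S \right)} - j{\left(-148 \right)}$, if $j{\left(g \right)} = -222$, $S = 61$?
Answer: $283$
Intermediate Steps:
$c{\left(S \right)} - j{\left(-148 \right)} = 61 - -222 = 61 + 222 = 283$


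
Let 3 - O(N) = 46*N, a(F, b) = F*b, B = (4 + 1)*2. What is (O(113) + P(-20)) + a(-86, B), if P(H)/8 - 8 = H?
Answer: -6151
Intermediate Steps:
B = 10 (B = 5*2 = 10)
P(H) = 64 + 8*H
O(N) = 3 - 46*N
(O(113) + P(-20)) + a(-86, B) = ((3 - 46*113) + (64 + 8*(-20))) - 86*10 = ((3 - 5198) + (64 - 160)) - 860 = (-5195 - 96) - 860 = -5291 - 860 = -6151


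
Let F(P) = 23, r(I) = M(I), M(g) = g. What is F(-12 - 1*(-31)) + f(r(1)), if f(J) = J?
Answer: 24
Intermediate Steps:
r(I) = I
F(-12 - 1*(-31)) + f(r(1)) = 23 + 1 = 24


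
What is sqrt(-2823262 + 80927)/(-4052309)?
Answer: -I*sqrt(2742335)/4052309 ≈ -0.00040866*I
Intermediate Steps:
sqrt(-2823262 + 80927)/(-4052309) = sqrt(-2742335)*(-1/4052309) = (I*sqrt(2742335))*(-1/4052309) = -I*sqrt(2742335)/4052309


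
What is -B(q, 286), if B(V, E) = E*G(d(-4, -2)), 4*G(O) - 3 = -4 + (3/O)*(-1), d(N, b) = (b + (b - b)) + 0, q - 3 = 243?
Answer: -143/4 ≈ -35.750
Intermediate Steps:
q = 246 (q = 3 + 243 = 246)
d(N, b) = b (d(N, b) = (b + 0) + 0 = b + 0 = b)
G(O) = -1/4 - 3/(4*O) (G(O) = 3/4 + (-4 + (3/O)*(-1))/4 = 3/4 + (-4 - 3/O)/4 = 3/4 + (-1 - 3/(4*O)) = -1/4 - 3/(4*O))
B(V, E) = E/8 (B(V, E) = E*((1/4)*(-3 - 1*(-2))/(-2)) = E*((1/4)*(-1/2)*(-3 + 2)) = E*((1/4)*(-1/2)*(-1)) = E*(1/8) = E/8)
-B(q, 286) = -286/8 = -1*143/4 = -143/4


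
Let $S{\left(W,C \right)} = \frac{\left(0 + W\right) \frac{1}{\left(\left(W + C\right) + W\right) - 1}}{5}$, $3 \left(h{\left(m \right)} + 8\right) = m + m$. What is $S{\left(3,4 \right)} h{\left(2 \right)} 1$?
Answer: $- \frac{4}{9} \approx -0.44444$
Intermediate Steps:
$h{\left(m \right)} = -8 + \frac{2 m}{3}$ ($h{\left(m \right)} = -8 + \frac{m + m}{3} = -8 + \frac{2 m}{3}$)
$S{\left(W,C \right)} = \frac{W}{5 \left(-1 + C + 2 W\right)}$ ($S{\left(W,C \right)} = \frac{W}{\left(\left(C + W\right) + W\right) - 1} \cdot \frac{1}{5} = \frac{W}{\left(C + 2 W\right) - 1} \cdot \frac{1}{5} = \frac{W}{-1 + C + 2 W} \frac{1}{5} = \frac{W}{5 \left(-1 + C + 2 W\right)}$)
$S{\left(3,4 \right)} h{\left(2 \right)} 1 = \frac{1}{5} \cdot 3 \frac{1}{-1 + 4 + 2 \cdot 3} \left(-8 + \frac{2}{3} \cdot 2\right) 1 = \frac{1}{5} \cdot 3 \frac{1}{-1 + 4 + 6} \left(-8 + \frac{4}{3}\right) 1 = \frac{1}{5} \cdot 3 \cdot \frac{1}{9} \left(- \frac{20}{3}\right) 1 = \frac{1}{15} \left(- \frac{20}{3}\right) 1 = \left(- \frac{4}{9}\right) 1 = - \frac{4}{9}$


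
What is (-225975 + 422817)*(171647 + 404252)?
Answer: 113361110958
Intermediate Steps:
(-225975 + 422817)*(171647 + 404252) = 196842*575899 = 113361110958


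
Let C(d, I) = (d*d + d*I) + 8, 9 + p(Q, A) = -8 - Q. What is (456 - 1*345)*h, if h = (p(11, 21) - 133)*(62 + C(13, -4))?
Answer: -3341877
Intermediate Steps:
p(Q, A) = -17 - Q (p(Q, A) = -9 + (-8 - Q) = -17 - Q)
C(d, I) = 8 + d² + I*d (C(d, I) = (d² + I*d) + 8 = 8 + d² + I*d)
h = -30107 (h = ((-17 - 1*11) - 133)*(62 + (8 + 13² - 4*13)) = ((-17 - 11) - 133)*(62 + (8 + 169 - 52)) = (-28 - 133)*(62 + 125) = -161*187 = -30107)
(456 - 1*345)*h = (456 - 1*345)*(-30107) = (456 - 345)*(-30107) = 111*(-30107) = -3341877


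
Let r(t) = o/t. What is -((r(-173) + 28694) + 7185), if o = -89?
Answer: -6207156/173 ≈ -35880.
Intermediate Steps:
r(t) = -89/t
-((r(-173) + 28694) + 7185) = -((-89/(-173) + 28694) + 7185) = -((-89*(-1/173) + 28694) + 7185) = -((89/173 + 28694) + 7185) = -(4964151/173 + 7185) = -1*6207156/173 = -6207156/173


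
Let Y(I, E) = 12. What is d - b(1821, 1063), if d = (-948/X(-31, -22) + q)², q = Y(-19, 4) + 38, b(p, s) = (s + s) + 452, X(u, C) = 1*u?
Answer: 3762546/961 ≈ 3915.2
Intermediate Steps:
X(u, C) = u
b(p, s) = 452 + 2*s (b(p, s) = 2*s + 452 = 452 + 2*s)
q = 50 (q = 12 + 38 = 50)
d = 6240004/961 (d = (-948/(-31) + 50)² = (-948*(-1/31) + 50)² = (948/31 + 50)² = (2498/31)² = 6240004/961 ≈ 6493.2)
d - b(1821, 1063) = 6240004/961 - (452 + 2*1063) = 6240004/961 - (452 + 2126) = 6240004/961 - 1*2578 = 6240004/961 - 2578 = 3762546/961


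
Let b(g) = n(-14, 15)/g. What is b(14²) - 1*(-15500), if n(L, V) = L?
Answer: 216999/14 ≈ 15500.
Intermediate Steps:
b(g) = -14/g
b(14²) - 1*(-15500) = -14/(14²) - 1*(-15500) = -14/196 + 15500 = -14*1/196 + 15500 = -1/14 + 15500 = 216999/14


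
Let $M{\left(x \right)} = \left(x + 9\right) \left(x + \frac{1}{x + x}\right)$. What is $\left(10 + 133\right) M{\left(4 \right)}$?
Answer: $\frac{61347}{8} \approx 7668.4$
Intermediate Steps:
$M{\left(x \right)} = \left(9 + x\right) \left(x + \frac{1}{2 x}\right)$
$\left(10 + 133\right) M{\left(4 \right)} = \left(10 + 133\right) \left(\frac{1}{2} + 4^{2} + 9 \cdot 4 + \frac{9}{2 \cdot 4}\right) = 143 \left(\frac{1}{2} + 16 + 36 + \frac{9}{2} \cdot \frac{1}{4}\right) = 143 \left(\frac{1}{2} + 16 + 36 + \frac{9}{8}\right) = 143 \cdot \frac{429}{8} = \frac{61347}{8}$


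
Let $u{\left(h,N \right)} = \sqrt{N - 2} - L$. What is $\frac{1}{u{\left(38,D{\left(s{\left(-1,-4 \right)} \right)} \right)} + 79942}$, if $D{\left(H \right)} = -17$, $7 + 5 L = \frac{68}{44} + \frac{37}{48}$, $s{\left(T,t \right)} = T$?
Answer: $\frac{557170291920}{44541829534141009} - \frac{6969600 i \sqrt{19}}{44541829534141009} \approx 1.2509 \cdot 10^{-5} - 6.8205 \cdot 10^{-10} i$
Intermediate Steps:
$L = - \frac{2473}{2640}$ ($L = - \frac{7}{5} + \frac{\frac{68}{44} + \frac{37}{48}}{5} = - \frac{7}{5} + \frac{68 \cdot \frac{1}{44} + 37 \cdot \frac{1}{48}}{5} = - \frac{7}{5} + \frac{\frac{17}{11} + \frac{37}{48}}{5} = - \frac{7}{5} + \frac{1}{5} \cdot \frac{1223}{528} = - \frac{7}{5} + \frac{1223}{2640} = - \frac{2473}{2640} \approx -0.93674$)
$u{\left(h,N \right)} = \frac{2473}{2640} + \sqrt{-2 + N}$ ($u{\left(h,N \right)} = \sqrt{N - 2} - - \frac{2473}{2640} = \sqrt{-2 + N} + \frac{2473}{2640} = \frac{2473}{2640} + \sqrt{-2 + N}$)
$\frac{1}{u{\left(38,D{\left(s{\left(-1,-4 \right)} \right)} \right)} + 79942} = \frac{1}{\left(\frac{2473}{2640} + \sqrt{-2 - 17}\right) + 79942} = \frac{1}{\left(\frac{2473}{2640} + \sqrt{-19}\right) + 79942} = \frac{1}{\left(\frac{2473}{2640} + i \sqrt{19}\right) + 79942} = \frac{1}{\frac{211049353}{2640} + i \sqrt{19}}$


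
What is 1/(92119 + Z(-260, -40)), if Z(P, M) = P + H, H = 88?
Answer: 1/91947 ≈ 1.0876e-5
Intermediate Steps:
Z(P, M) = 88 + P (Z(P, M) = P + 88 = 88 + P)
1/(92119 + Z(-260, -40)) = 1/(92119 + (88 - 260)) = 1/(92119 - 172) = 1/91947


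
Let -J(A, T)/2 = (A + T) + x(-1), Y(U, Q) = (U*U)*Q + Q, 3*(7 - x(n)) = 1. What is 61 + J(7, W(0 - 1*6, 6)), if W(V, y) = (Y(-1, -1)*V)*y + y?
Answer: -367/3 ≈ -122.33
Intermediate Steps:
x(n) = 20/3 (x(n) = 7 - 1/3*1 = 7 - 1/3 = 20/3)
Y(U, Q) = Q + Q*U**2 (Y(U, Q) = U**2*Q + Q = Q*U**2 + Q = Q + Q*U**2)
W(V, y) = y - 2*V*y (W(V, y) = ((-(1 + (-1)**2))*V)*y + y = ((-(1 + 1))*V)*y + y = ((-1*2)*V)*y + y = (-2*V)*y + y = -2*V*y + y = y - 2*V*y)
J(A, T) = -40/3 - 2*A - 2*T (J(A, T) = -2*((A + T) + 20/3) = -2*(20/3 + A + T) = -40/3 - 2*A - 2*T)
61 + J(7, W(0 - 1*6, 6)) = 61 + (-40/3 - 2*7 - 12*(1 - 2*(0 - 1*6))) = 61 + (-40/3 - 14 - 12*(1 - 2*(0 - 6))) = 61 + (-40/3 - 14 - 12*(1 - 2*(-6))) = 61 + (-40/3 - 14 - 12*(1 + 12)) = 61 + (-40/3 - 14 - 12*13) = 61 + (-40/3 - 14 - 2*78) = 61 + (-40/3 - 14 - 156) = 61 - 550/3 = -367/3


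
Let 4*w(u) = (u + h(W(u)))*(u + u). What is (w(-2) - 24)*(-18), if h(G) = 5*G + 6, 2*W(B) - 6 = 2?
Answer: 864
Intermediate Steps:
W(B) = 4 (W(B) = 3 + (½)*2 = 3 + 1 = 4)
h(G) = 6 + 5*G
w(u) = u*(26 + u)/2 (w(u) = ((u + (6 + 5*4))*(u + u))/4 = ((u + (6 + 20))*(2*u))/4 = ((u + 26)*(2*u))/4 = ((26 + u)*(2*u))/4 = (2*u*(26 + u))/4 = u*(26 + u)/2)
(w(-2) - 24)*(-18) = ((½)*(-2)*(26 - 2) - 24)*(-18) = ((½)*(-2)*24 - 24)*(-18) = (-24 - 24)*(-18) = -48*(-18) = 864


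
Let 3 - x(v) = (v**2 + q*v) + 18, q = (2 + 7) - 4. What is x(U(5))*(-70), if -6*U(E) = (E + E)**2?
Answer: 131950/9 ≈ 14661.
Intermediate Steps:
q = 5 (q = 9 - 4 = 5)
U(E) = -2*E**2/3 (U(E) = -(E + E)**2/6 = -4*E**2/6 = -2*E**2/3)
x(v) = -15 - v**2 - 5*v (x(v) = 3 - ((v**2 + 5*v) + 18) = 3 - (18 + v**2 + 5*v) = 3 + (-18 - v**2 - 5*v) = -15 - v**2 - 5*v)
x(U(5))*(-70) = (-15 - (-2/3*5**2)**2 - (-10)*5**2/3)*(-70) = (-15 - (-2/3*25)**2 - (-10)*25/3)*(-70) = (-15 - (-50/3)**2 - 5*(-50/3))*(-70) = (-15 - 1*2500/9 + 250/3)*(-70) = (-15 - 2500/9 + 250/3)*(-70) = -1885/9*(-70) = 131950/9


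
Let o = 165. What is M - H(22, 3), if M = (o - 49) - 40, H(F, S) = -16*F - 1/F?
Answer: 9417/22 ≈ 428.05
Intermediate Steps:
H(F, S) = -1/F - 16*F
M = 76 (M = (165 - 49) - 40 = 116 - 40 = 76)
M - H(22, 3) = 76 - (-1/22 - 16*22) = 76 - (-1*1/22 - 352) = 76 - (-1/22 - 352) = 76 - 1*(-7745/22) = 76 + 7745/22 = 9417/22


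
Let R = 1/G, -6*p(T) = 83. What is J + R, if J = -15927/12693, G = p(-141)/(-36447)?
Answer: 924802895/351173 ≈ 2633.5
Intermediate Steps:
p(T) = -83/6 (p(T) = -⅙*83 = -83/6)
G = 83/218682 (G = -83/6/(-36447) = -83/6*(-1/36447) = 83/218682 ≈ 0.00037955)
J = -5309/4231 (J = -15927*1/12693 = -5309/4231 ≈ -1.2548)
R = 218682/83 (R = 1/(83/218682) = 218682/83 ≈ 2634.7)
J + R = -5309/4231 + 218682/83 = 924802895/351173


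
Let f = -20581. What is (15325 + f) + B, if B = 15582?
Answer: 10326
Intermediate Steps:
(15325 + f) + B = (15325 - 20581) + 15582 = -5256 + 15582 = 10326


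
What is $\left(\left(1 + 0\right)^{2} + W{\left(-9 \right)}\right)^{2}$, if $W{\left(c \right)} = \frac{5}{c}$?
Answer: $\frac{16}{81} \approx 0.19753$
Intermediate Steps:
$\left(\left(1 + 0\right)^{2} + W{\left(-9 \right)}\right)^{2} = \left(\left(1 + 0\right)^{2} + \frac{5}{-9}\right)^{2} = \left(1^{2} + 5 \left(- \frac{1}{9}\right)\right)^{2} = \left(1 - \frac{5}{9}\right)^{2} = \left(\frac{4}{9}\right)^{2} = \frac{16}{81}$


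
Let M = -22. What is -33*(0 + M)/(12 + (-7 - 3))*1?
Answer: 363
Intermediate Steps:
-33*(0 + M)/(12 + (-7 - 3))*1 = -33*(0 - 22)/(12 + (-7 - 3))*1 = -(-726)/(12 - 10)*1 = -(-726)/2*1 = -33*(-11)*1 = 363*1 = 363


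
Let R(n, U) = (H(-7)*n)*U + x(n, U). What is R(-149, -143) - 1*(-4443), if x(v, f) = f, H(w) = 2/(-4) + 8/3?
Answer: 302791/6 ≈ 50465.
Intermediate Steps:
H(w) = 13/6 (H(w) = 2*(-¼) + 8*(⅓) = -½ + 8/3 = 13/6)
R(n, U) = U + 13*U*n/6 (R(n, U) = (13*n/6)*U + U = 13*U*n/6 + U = U + 13*U*n/6)
R(-149, -143) - 1*(-4443) = (⅙)*(-143)*(6 + 13*(-149)) - 1*(-4443) = (⅙)*(-143)*(6 - 1937) + 4443 = (⅙)*(-143)*(-1931) + 4443 = 276133/6 + 4443 = 302791/6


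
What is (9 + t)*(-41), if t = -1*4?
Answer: -205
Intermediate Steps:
t = -4
(9 + t)*(-41) = (9 - 4)*(-41) = 5*(-41) = -205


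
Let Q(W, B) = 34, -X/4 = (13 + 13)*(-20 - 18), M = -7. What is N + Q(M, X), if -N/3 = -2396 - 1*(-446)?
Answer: 5884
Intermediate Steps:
X = 3952 (X = -4*(13 + 13)*(-20 - 18) = -104*(-38) = -4*(-988) = 3952)
N = 5850 (N = -3*(-2396 - 1*(-446)) = -3*(-2396 + 446) = -3*(-1950) = 5850)
N + Q(M, X) = 5850 + 34 = 5884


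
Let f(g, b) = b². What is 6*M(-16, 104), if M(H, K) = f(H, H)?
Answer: 1536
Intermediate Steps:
M(H, K) = H²
6*M(-16, 104) = 6*(-16)² = 6*256 = 1536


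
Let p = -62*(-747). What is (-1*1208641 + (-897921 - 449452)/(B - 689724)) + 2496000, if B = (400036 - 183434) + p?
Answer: 549456467445/426808 ≈ 1.2874e+6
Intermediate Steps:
p = 46314
B = 262916 (B = (400036 - 183434) + 46314 = 216602 + 46314 = 262916)
(-1*1208641 + (-897921 - 449452)/(B - 689724)) + 2496000 = (-1*1208641 + (-897921 - 449452)/(262916 - 689724)) + 2496000 = (-1208641 - 1347373/(-426808)) + 2496000 = (-1208641 - 1347373*(-1/426808)) + 2496000 = (-1208641 + 1347373/426808) + 2496000 = -515856300555/426808 + 2496000 = 549456467445/426808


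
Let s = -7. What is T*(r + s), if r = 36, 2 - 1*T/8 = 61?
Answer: -13688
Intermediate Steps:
T = -472 (T = 16 - 8*61 = 16 - 488 = -472)
T*(r + s) = -472*(36 - 7) = -472*29 = -13688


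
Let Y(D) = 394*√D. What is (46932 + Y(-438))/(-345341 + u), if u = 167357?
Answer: -3911/14832 - 197*I*√438/88992 ≈ -0.26369 - 0.046329*I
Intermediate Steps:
(46932 + Y(-438))/(-345341 + u) = (46932 + 394*√(-438))/(-345341 + 167357) = (46932 + 394*(I*√438))/(-177984) = (46932 + 394*I*√438)*(-1/177984) = -3911/14832 - 197*I*√438/88992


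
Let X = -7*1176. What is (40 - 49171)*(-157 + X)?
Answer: 412159959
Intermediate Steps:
X = -8232
(40 - 49171)*(-157 + X) = (40 - 49171)*(-157 - 8232) = -49131*(-8389) = 412159959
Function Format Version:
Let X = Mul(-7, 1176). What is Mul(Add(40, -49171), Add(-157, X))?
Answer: 412159959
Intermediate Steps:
X = -8232
Mul(Add(40, -49171), Add(-157, X)) = Mul(Add(40, -49171), Add(-157, -8232)) = Mul(-49131, -8389) = 412159959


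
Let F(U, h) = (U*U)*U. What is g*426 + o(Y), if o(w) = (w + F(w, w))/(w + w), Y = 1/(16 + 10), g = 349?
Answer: 201007925/1352 ≈ 1.4867e+5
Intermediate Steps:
F(U, h) = U³ (F(U, h) = U²*U = U³)
Y = 1/26 ≈ 0.038462
o(w) = (w + w³)/(2*w) (o(w) = (w + w³)/(w + w) = (w + w³)/((2*w)) = (w + w³)*(1/(2*w)) = (w + w³)/(2*w))
g*426 + o(Y) = 349*426 + (½ + (1/26)²/2) = 148674 + (½ + (½)*(1/676)) = 148674 + (½ + 1/1352) = 148674 + 677/1352 = 201007925/1352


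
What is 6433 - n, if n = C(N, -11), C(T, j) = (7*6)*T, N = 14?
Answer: 5845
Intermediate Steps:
C(T, j) = 42*T
n = 588 (n = 42*14 = 588)
6433 - n = 6433 - 1*588 = 6433 - 588 = 5845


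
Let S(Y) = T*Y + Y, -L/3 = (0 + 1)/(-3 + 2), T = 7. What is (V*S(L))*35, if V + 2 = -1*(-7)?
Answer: 4200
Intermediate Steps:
V = 5 (V = -2 - 1*(-7) = -2 + 7 = 5)
L = 3 (L = -3*(0 + 1)/(-3 + 2) = -3/(-1) = -3*(-1) = 3)
S(Y) = 8*Y (S(Y) = 7*Y + Y = 8*Y)
(V*S(L))*35 = (5*(8*3))*35 = (5*24)*35 = 120*35 = 4200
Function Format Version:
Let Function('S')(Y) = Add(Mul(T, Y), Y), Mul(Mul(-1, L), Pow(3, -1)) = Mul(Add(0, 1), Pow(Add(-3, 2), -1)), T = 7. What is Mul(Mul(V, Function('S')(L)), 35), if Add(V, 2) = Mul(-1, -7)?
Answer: 4200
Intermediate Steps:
V = 5 (V = Add(-2, Mul(-1, -7)) = Add(-2, 7) = 5)
L = 3 (L = Mul(-3, Mul(Add(0, 1), Pow(Add(-3, 2), -1))) = Mul(-3, Mul(1, Pow(-1, -1))) = Mul(-3, Mul(1, -1)) = Mul(-3, -1) = 3)
Function('S')(Y) = Mul(8, Y) (Function('S')(Y) = Add(Mul(7, Y), Y) = Mul(8, Y))
Mul(Mul(V, Function('S')(L)), 35) = Mul(Mul(5, Mul(8, 3)), 35) = Mul(Mul(5, 24), 35) = Mul(120, 35) = 4200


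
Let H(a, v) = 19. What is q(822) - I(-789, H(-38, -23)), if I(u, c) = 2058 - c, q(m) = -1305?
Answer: -3344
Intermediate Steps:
q(822) - I(-789, H(-38, -23)) = -1305 - (2058 - 1*19) = -1305 - (2058 - 19) = -1305 - 1*2039 = -1305 - 2039 = -3344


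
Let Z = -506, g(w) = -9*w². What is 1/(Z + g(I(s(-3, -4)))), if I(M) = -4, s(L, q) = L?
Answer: -1/650 ≈ -0.0015385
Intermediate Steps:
1/(Z + g(I(s(-3, -4)))) = 1/(-506 - 9*(-4)²) = 1/(-506 - 9*16) = 1/(-506 - 144) = 1/(-650) = -1/650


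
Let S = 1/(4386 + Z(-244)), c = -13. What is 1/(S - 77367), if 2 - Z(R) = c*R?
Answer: -1216/94078271 ≈ -1.2925e-5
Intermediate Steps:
Z(R) = 2 + 13*R (Z(R) = 2 - (-13)*R = 2 + 13*R)
S = 1/1216 (S = 1/(4386 + (2 + 13*(-244))) = 1/(4386 + (2 - 3172)) = 1/(4386 - 3170) = 1/1216 ≈ 0.00082237)
1/(S - 77367) = 1/(1/1216 - 77367) = 1/(-94078271/1216) = -1216/94078271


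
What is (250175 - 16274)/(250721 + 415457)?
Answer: 233901/666178 ≈ 0.35111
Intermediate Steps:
(250175 - 16274)/(250721 + 415457) = 233901/666178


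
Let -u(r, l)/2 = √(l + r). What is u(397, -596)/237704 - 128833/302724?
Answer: -128833/302724 - I*√199/118852 ≈ -0.42558 - 0.00011869*I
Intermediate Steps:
u(r, l) = -2*√(l + r)
u(397, -596)/237704 - 128833/302724 = -2*√(-596 + 397)/237704 - 128833/302724 = -2*I*√199*(1/237704) - 128833*1/302724 = -2*I*√199*(1/237704) - 128833/302724 = -I*√199/118852 - 128833/302724 = -128833/302724 - I*√199/118852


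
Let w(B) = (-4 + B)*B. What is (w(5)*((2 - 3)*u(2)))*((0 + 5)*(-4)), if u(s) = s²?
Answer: 400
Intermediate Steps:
w(B) = B*(-4 + B)
(w(5)*((2 - 3)*u(2)))*((0 + 5)*(-4)) = ((5*(-4 + 5))*((2 - 3)*2²))*((0 + 5)*(-4)) = ((5*1)*(-1*4))*(5*(-4)) = (5*(-4))*(-20) = -20*(-20) = 400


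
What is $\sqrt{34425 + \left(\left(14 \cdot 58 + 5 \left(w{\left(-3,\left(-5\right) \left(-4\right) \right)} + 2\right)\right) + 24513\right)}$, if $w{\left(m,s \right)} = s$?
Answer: $2 \sqrt{14965} \approx 244.66$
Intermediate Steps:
$\sqrt{34425 + \left(\left(14 \cdot 58 + 5 \left(w{\left(-3,\left(-5\right) \left(-4\right) \right)} + 2\right)\right) + 24513\right)} = \sqrt{34425 + \left(\left(14 \cdot 58 + 5 \left(\left(-5\right) \left(-4\right) + 2\right)\right) + 24513\right)} = \sqrt{34425 + \left(\left(812 + 5 \left(20 + 2\right)\right) + 24513\right)} = \sqrt{34425 + \left(\left(812 + 5 \cdot 22\right) + 24513\right)} = \sqrt{34425 + \left(\left(812 + 110\right) + 24513\right)} = \sqrt{34425 + \left(922 + 24513\right)} = \sqrt{34425 + 25435} = \sqrt{59860} = 2 \sqrt{14965}$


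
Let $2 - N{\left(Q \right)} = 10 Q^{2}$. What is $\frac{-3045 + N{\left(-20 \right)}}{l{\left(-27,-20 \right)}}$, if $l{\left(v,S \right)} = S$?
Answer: $\frac{7043}{20} \approx 352.15$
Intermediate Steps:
$N{\left(Q \right)} = 2 - 10 Q^{2}$
$\frac{-3045 + N{\left(-20 \right)}}{l{\left(-27,-20 \right)}} = \frac{-3045 + \left(2 - 10 \left(-20\right)^{2}\right)}{-20} = \left(-3045 + \left(2 - 4000\right)\right) \left(- \frac{1}{20}\right) = \left(-3045 - 3998\right) \left(- \frac{1}{20}\right) = \left(-7043\right) \left(- \frac{1}{20}\right) = \frac{7043}{20}$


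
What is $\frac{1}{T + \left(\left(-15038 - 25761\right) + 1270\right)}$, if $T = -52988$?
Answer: $- \frac{1}{92517} \approx -1.0809 \cdot 10^{-5}$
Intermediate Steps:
$\frac{1}{T + \left(\left(-15038 - 25761\right) + 1270\right)} = \frac{1}{-52988 + \left(\left(-15038 - 25761\right) + 1270\right)} = \frac{1}{-52988 + \left(-40799 + 1270\right)} = \frac{1}{-52988 - 39529} = \frac{1}{-92517} = - \frac{1}{92517}$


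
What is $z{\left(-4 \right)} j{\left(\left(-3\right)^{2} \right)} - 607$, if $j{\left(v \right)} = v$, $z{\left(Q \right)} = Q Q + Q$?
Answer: $-499$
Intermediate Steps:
$z{\left(Q \right)} = Q + Q^{2}$ ($z{\left(Q \right)} = Q^{2} + Q = Q + Q^{2}$)
$z{\left(-4 \right)} j{\left(\left(-3\right)^{2} \right)} - 607 = - 4 \left(1 - 4\right) \left(-3\right)^{2} - 607 = \left(-4\right) \left(-3\right) 9 - 607 = 12 \cdot 9 - 607 = 108 - 607 = -499$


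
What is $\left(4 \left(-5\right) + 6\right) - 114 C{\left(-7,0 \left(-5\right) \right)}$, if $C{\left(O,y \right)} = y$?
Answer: $-14$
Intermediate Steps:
$\left(4 \left(-5\right) + 6\right) - 114 C{\left(-7,0 \left(-5\right) \right)} = \left(4 \left(-5\right) + 6\right) - 114 \cdot 0 \left(-5\right) = \left(-20 + 6\right) - 0 = -14 + 0 = -14$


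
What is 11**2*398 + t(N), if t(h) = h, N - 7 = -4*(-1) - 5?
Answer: 48164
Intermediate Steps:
N = 6 (N = 7 + (-4*(-1) - 5) = 7 + (4 - 5) = 7 - 1 = 6)
11**2*398 + t(N) = 11**2*398 + 6 = 121*398 + 6 = 48158 + 6 = 48164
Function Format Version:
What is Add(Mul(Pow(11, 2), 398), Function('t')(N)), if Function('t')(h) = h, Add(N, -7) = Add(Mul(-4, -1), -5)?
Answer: 48164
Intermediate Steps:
N = 6 (N = Add(7, Add(Mul(-4, -1), -5)) = Add(7, Add(4, -5)) = Add(7, -1) = 6)
Add(Mul(Pow(11, 2), 398), Function('t')(N)) = Add(Mul(Pow(11, 2), 398), 6) = Add(Mul(121, 398), 6) = Add(48158, 6) = 48164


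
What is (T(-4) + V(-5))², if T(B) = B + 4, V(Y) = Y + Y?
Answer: 100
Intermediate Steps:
V(Y) = 2*Y
T(B) = 4 + B
(T(-4) + V(-5))² = ((4 - 4) + 2*(-5))² = (0 - 10)² = (-10)² = 100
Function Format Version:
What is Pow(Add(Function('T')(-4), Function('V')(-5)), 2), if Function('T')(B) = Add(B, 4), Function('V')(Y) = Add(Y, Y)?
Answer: 100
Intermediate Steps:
Function('V')(Y) = Mul(2, Y)
Function('T')(B) = Add(4, B)
Pow(Add(Function('T')(-4), Function('V')(-5)), 2) = Pow(Add(Add(4, -4), Mul(2, -5)), 2) = Pow(Add(0, -10), 2) = Pow(-10, 2) = 100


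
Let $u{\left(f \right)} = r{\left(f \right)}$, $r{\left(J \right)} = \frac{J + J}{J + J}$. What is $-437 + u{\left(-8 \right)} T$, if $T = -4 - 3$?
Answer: $-444$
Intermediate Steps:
$r{\left(J \right)} = 1$ ($r{\left(J \right)} = \frac{2 J}{2 J} = 2 J \frac{1}{2 J} = 1$)
$u{\left(f \right)} = 1$
$T = -7$
$-437 + u{\left(-8 \right)} T = -437 + 1 \left(-7\right) = -437 - 7 = -444$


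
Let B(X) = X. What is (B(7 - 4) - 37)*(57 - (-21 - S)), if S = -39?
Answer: -1326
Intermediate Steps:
(B(7 - 4) - 37)*(57 - (-21 - S)) = ((7 - 4) - 37)*(57 - (-21 - 1*(-39))) = (3 - 37)*(57 - (-21 + 39)) = -34*(57 - 1*18) = -34*(57 - 18) = -34*39 = -1326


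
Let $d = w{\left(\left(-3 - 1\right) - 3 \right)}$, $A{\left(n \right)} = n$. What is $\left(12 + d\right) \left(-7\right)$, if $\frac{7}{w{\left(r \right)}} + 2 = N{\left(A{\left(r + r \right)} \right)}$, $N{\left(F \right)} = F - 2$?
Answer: $- \frac{1463}{18} \approx -81.278$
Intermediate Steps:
$N{\left(F \right)} = -2 + F$
$w{\left(r \right)} = \frac{7}{-4 + 2 r}$ ($w{\left(r \right)} = \frac{7}{-2 + \left(-2 + \left(r + r\right)\right)} = \frac{7}{-2 + \left(-2 + 2 r\right)} = \frac{7}{-4 + 2 r}$)
$d = - \frac{7}{18}$ ($d = \frac{7}{2 \left(-2 - 7\right)} = \frac{7}{2 \left(-9\right)} = \frac{7}{2} \left(- \frac{1}{9}\right) = - \frac{7}{18} \approx -0.38889$)
$\left(12 + d\right) \left(-7\right) = \left(12 - \frac{7}{18}\right) \left(-7\right) = \frac{209}{18} \left(-7\right) = - \frac{1463}{18}$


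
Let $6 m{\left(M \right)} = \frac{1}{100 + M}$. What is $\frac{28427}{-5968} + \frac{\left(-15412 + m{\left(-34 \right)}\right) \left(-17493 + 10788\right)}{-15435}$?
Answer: $- \frac{1357744588147}{202655376} \approx -6699.8$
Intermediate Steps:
$m{\left(M \right)} = \frac{1}{6 \left(100 + M\right)}$
$\frac{28427}{-5968} + \frac{\left(-15412 + m{\left(-34 \right)}\right) \left(-17493 + 10788\right)}{-15435} = \frac{28427}{-5968} + \frac{\left(-15412 + \frac{1}{6 \left(100 - 34\right)}\right) \left(-17493 + 10788\right)}{-15435} = 28427 \left(- \frac{1}{5968}\right) + \left(-15412 + \frac{1}{6 \cdot 66}\right) \left(-6705\right) \left(- \frac{1}{15435}\right) = - \frac{28427}{5968} + \left(-15412 + \frac{1}{6} \cdot \frac{1}{66}\right) \left(-6705\right) \left(- \frac{1}{15435}\right) = - \frac{28427}{5968} + \left(-15412 + \frac{1}{396}\right) \left(-6705\right) \left(- \frac{1}{15435}\right) = - \frac{28427}{5968} + \left(- \frac{6103151}{396}\right) \left(-6705\right) \left(- \frac{1}{15435}\right) = - \frac{28427}{5968} + \frac{4546847495}{44} \left(- \frac{1}{15435}\right) = - \frac{28427}{5968} - \frac{909369499}{135828} = - \frac{1357744588147}{202655376}$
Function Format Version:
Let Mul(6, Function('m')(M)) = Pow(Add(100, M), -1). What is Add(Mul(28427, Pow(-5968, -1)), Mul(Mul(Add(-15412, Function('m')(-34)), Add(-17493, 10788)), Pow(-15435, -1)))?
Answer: Rational(-1357744588147, 202655376) ≈ -6699.8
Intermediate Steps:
Function('m')(M) = Mul(Rational(1, 6), Pow(Add(100, M), -1))
Add(Mul(28427, Pow(-5968, -1)), Mul(Mul(Add(-15412, Function('m')(-34)), Add(-17493, 10788)), Pow(-15435, -1))) = Add(Mul(28427, Pow(-5968, -1)), Mul(Mul(Add(-15412, Mul(Rational(1, 6), Pow(Add(100, -34), -1))), Add(-17493, 10788)), Pow(-15435, -1))) = Add(Mul(28427, Rational(-1, 5968)), Mul(Mul(Add(-15412, Mul(Rational(1, 6), Pow(66, -1))), -6705), Rational(-1, 15435))) = Add(Rational(-28427, 5968), Mul(Mul(Add(-15412, Mul(Rational(1, 6), Rational(1, 66))), -6705), Rational(-1, 15435))) = Add(Rational(-28427, 5968), Mul(Mul(Add(-15412, Rational(1, 396)), -6705), Rational(-1, 15435))) = Add(Rational(-28427, 5968), Mul(Mul(Rational(-6103151, 396), -6705), Rational(-1, 15435))) = Add(Rational(-28427, 5968), Mul(Rational(4546847495, 44), Rational(-1, 15435))) = Add(Rational(-28427, 5968), Rational(-909369499, 135828)) = Rational(-1357744588147, 202655376)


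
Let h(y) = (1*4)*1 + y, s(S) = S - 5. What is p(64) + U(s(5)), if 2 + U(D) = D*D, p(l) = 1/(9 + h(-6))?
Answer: -13/7 ≈ -1.8571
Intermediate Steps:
s(S) = -5 + S
h(y) = 4 + y (h(y) = 4*1 + y = 4 + y)
p(l) = 1/7 (p(l) = 1/(9 + (4 - 6)) = 1/(9 - 2) = 1/7)
U(D) = -2 + D**2 (U(D) = -2 + D*D = -2 + D**2)
p(64) + U(s(5)) = 1/7 + (-2 + (-5 + 5)**2) = 1/7 + (-2 + 0**2) = 1/7 + (-2 + 0) = 1/7 - 2 = -13/7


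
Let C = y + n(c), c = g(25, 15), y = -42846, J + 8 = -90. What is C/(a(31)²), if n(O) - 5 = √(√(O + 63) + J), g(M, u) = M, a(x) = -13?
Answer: -42841/169 + I*√(98 - 2*√22)/169 ≈ -253.5 + 0.055703*I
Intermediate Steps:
J = -98 (J = -8 - 90 = -98)
c = 25
n(O) = 5 + √(-98 + √(63 + O)) (n(O) = 5 + √(√(O + 63) - 98) = 5 + √(√(63 + O) - 98) = 5 + √(-98 + √(63 + O)))
C = -42841 + √(-98 + 2*√22) (C = -42846 + (5 + √(-98 + √(63 + 25))) = -42846 + (5 + √(-98 + √88)) = -42846 + (5 + √(-98 + 2*√22)) = -42841 + √(-98 + 2*√22) ≈ -42841.0 + 9.4138*I)
C/(a(31)²) = (-42841 + I*√(98 - 2*√22))/((-13)²) = (-42841 + I*√(98 - 2*√22))/169 = (-42841 + I*√(98 - 2*√22))*(1/169) = -42841/169 + I*√(98 - 2*√22)/169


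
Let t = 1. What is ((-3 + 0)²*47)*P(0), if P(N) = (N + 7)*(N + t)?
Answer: 2961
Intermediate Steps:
P(N) = (1 + N)*(7 + N) (P(N) = (N + 7)*(N + 1) = (7 + N)*(1 + N) = (1 + N)*(7 + N))
((-3 + 0)²*47)*P(0) = ((-3 + 0)²*47)*(7 + 0² + 8*0) = ((-3)²*47)*(7 + 0 + 0) = (9*47)*7 = 423*7 = 2961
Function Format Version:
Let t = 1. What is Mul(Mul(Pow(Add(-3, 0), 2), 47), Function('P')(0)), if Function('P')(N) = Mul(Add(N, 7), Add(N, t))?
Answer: 2961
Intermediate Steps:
Function('P')(N) = Mul(Add(1, N), Add(7, N)) (Function('P')(N) = Mul(Add(N, 7), Add(N, 1)) = Mul(Add(7, N), Add(1, N)) = Mul(Add(1, N), Add(7, N)))
Mul(Mul(Pow(Add(-3, 0), 2), 47), Function('P')(0)) = Mul(Mul(Pow(Add(-3, 0), 2), 47), Add(7, Pow(0, 2), Mul(8, 0))) = Mul(Mul(Pow(-3, 2), 47), Add(7, 0, 0)) = Mul(Mul(9, 47), 7) = Mul(423, 7) = 2961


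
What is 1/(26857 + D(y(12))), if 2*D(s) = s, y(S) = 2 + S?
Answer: 1/26864 ≈ 3.7225e-5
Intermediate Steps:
D(s) = s/2
1/(26857 + D(y(12))) = 1/(26857 + (2 + 12)/2) = 1/(26857 + (½)*14) = 1/(26857 + 7) = 1/26864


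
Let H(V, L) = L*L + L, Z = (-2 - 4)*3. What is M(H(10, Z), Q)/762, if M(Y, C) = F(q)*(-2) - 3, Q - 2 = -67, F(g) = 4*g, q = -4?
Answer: 29/762 ≈ 0.038058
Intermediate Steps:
Z = -18 (Z = -6*3 = -18)
H(V, L) = L + L**2 (H(V, L) = L**2 + L = L + L**2)
Q = -65 (Q = 2 - 67 = -65)
M(Y, C) = 29 (M(Y, C) = (4*(-4))*(-2) - 3 = -16*(-2) - 3 = 32 - 3 = 29)
M(H(10, Z), Q)/762 = 29/762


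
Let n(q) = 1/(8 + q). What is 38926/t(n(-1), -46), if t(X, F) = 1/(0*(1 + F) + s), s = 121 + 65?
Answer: 7240236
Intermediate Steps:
s = 186
t(X, F) = 1/186 (t(X, F) = 1/(0*(1 + F) + 186) = 1/(0 + 186) = 1/186)
38926/t(n(-1), -46) = 38926/(1/186) = 38926*186 = 7240236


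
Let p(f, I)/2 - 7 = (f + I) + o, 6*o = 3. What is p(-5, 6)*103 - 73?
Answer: 1678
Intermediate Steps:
o = ½ (o = (⅙)*3 = ½ ≈ 0.50000)
p(f, I) = 15 + 2*I + 2*f (p(f, I) = 14 + 2*((f + I) + ½) = 14 + 2*((I + f) + ½) = 14 + 2*(½ + I + f) = 14 + (1 + 2*I + 2*f) = 15 + 2*I + 2*f)
p(-5, 6)*103 - 73 = (15 + 2*6 + 2*(-5))*103 - 73 = (15 + 12 - 10)*103 - 73 = 17*103 - 73 = 1751 - 73 = 1678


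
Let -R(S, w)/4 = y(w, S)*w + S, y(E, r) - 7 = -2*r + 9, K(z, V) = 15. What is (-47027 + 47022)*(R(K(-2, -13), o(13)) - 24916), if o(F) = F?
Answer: 121240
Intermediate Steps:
y(E, r) = 16 - 2*r (y(E, r) = 7 + (-2*r + 9) = 7 + (9 - 2*r) = 16 - 2*r)
R(S, w) = -4*S - 4*w*(16 - 2*S) (R(S, w) = -4*((16 - 2*S)*w + S) = -4*(w*(16 - 2*S) + S) = -4*(S + w*(16 - 2*S)) = -4*S - 4*w*(16 - 2*S))
(-47027 + 47022)*(R(K(-2, -13), o(13)) - 24916) = (-47027 + 47022)*((-4*15 + 8*13*(-8 + 15)) - 24916) = -5*((-60 + 8*13*7) - 24916) = -5*((-60 + 728) - 24916) = -5*(668 - 24916) = -5*(-24248) = 121240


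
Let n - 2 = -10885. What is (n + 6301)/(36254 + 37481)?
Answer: -4582/73735 ≈ -0.062141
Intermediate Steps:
n = -10883 (n = 2 - 10885 = -10883)
(n + 6301)/(36254 + 37481) = (-10883 + 6301)/(36254 + 37481) = -4582/73735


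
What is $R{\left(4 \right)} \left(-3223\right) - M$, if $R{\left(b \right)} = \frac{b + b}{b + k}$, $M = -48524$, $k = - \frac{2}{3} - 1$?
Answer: $\frac{262316}{7} \approx 37474.0$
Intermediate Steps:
$k = - \frac{5}{3}$ ($k = \left(-2\right) \frac{1}{3} - 1 = - \frac{2}{3} - 1 = - \frac{5}{3} \approx -1.6667$)
$R{\left(b \right)} = \frac{2 b}{- \frac{5}{3} + b}$ ($R{\left(b \right)} = \frac{b + b}{b - \frac{5}{3}} = \frac{2 b}{- \frac{5}{3} + b}$)
$R{\left(4 \right)} \left(-3223\right) - M = 6 \cdot 4 \frac{1}{-5 + 3 \cdot 4} \left(-3223\right) - -48524 = 6 \cdot 4 \frac{1}{-5 + 12} \left(-3223\right) + 48524 = 6 \cdot 4 \cdot \frac{1}{7} \left(-3223\right) + 48524 = \frac{24}{7} \left(-3223\right) + 48524 = - \frac{77352}{7} + 48524 = \frac{262316}{7}$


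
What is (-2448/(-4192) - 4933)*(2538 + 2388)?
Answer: -3182917659/131 ≈ -2.4297e+7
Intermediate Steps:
(-2448/(-4192) - 4933)*(2538 + 2388) = (-2448*(-1/4192) - 4933)*4926 = (153/262 - 4933)*4926 = -1292293/262*4926 = -3182917659/131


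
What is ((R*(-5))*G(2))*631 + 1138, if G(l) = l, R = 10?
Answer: -61962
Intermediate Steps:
((R*(-5))*G(2))*631 + 1138 = ((10*(-5))*2)*631 + 1138 = -50*2*631 + 1138 = -100*631 + 1138 = -63100 + 1138 = -61962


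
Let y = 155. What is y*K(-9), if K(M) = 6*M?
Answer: -8370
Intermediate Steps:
y*K(-9) = 155*(6*(-9)) = 155*(-54) = -8370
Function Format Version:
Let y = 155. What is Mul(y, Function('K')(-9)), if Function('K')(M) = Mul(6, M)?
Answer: -8370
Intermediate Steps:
Mul(y, Function('K')(-9)) = Mul(155, Mul(6, -9)) = Mul(155, -54) = -8370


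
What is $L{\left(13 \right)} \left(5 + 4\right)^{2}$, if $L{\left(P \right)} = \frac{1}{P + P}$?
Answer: $\frac{81}{26} \approx 3.1154$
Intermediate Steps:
$L{\left(P \right)} = \frac{1}{2 P}$
$L{\left(13 \right)} \left(5 + 4\right)^{2} = \frac{1}{2 \cdot 13} \left(5 + 4\right)^{2} = \frac{1}{2} \cdot \frac{1}{13} \cdot 9^{2} = \frac{1}{26} \cdot 81 = \frac{81}{26}$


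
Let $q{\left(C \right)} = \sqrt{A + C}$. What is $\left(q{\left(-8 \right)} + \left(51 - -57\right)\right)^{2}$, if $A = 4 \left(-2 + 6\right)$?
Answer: $11672 + 432 \sqrt{2} \approx 12283.0$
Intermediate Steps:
$A = 16$ ($A = 4 \cdot 4 = 16$)
$q{\left(C \right)} = \sqrt{16 + C}$
$\left(q{\left(-8 \right)} + \left(51 - -57\right)\right)^{2} = \left(\sqrt{16 - 8} + \left(51 - -57\right)\right)^{2} = \left(\sqrt{8} + \left(51 + 57\right)\right)^{2} = \left(2 \sqrt{2} + 108\right)^{2} = \left(108 + 2 \sqrt{2}\right)^{2}$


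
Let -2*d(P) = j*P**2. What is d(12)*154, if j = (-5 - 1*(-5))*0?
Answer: 0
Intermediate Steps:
j = 0 (j = (-5 + 5)*0 = 0*0 = 0)
d(P) = 0 (d(P) = -0*P**2 = -1/2*0 = 0)
d(12)*154 = 0*154 = 0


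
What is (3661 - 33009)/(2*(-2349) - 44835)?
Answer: 2668/4503 ≈ 0.59249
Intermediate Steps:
(3661 - 33009)/(2*(-2349) - 44835) = -29348/(-4698 - 44835) = -29348/(-49533) = -29348*(-1/49533) = 2668/4503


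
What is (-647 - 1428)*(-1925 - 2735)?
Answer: 9669500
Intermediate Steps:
(-647 - 1428)*(-1925 - 2735) = -2075*(-4660) = 9669500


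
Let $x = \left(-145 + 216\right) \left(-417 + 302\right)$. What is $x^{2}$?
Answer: $66667225$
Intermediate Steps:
$x = -8165$ ($x = 71 \left(-115\right) = -8165$)
$x^{2} = \left(-8165\right)^{2} = 66667225$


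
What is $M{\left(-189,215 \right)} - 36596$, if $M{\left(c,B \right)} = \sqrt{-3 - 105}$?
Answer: $-36596 + 6 i \sqrt{3} \approx -36596.0 + 10.392 i$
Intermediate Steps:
$M{\left(c,B \right)} = 6 i \sqrt{3}$ ($M{\left(c,B \right)} = \sqrt{-108} = 6 i \sqrt{3}$)
$M{\left(-189,215 \right)} - 36596 = 6 i \sqrt{3} - 36596 = -36596 + 6 i \sqrt{3}$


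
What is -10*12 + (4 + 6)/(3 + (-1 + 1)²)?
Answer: -350/3 ≈ -116.67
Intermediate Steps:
-10*12 + (4 + 6)/(3 + (-1 + 1)²) = -120 + 10/(3 + 0²) = -120 + 10/(3 + 0) = -120 + 10/3 = -350/3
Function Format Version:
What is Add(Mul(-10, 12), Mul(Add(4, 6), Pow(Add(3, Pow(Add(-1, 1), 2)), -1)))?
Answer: Rational(-350, 3) ≈ -116.67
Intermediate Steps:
Add(Mul(-10, 12), Mul(Add(4, 6), Pow(Add(3, Pow(Add(-1, 1), 2)), -1))) = Add(-120, Mul(10, Pow(Add(3, Pow(0, 2)), -1))) = Add(-120, Mul(10, Pow(Add(3, 0), -1))) = Add(-120, Mul(10, Pow(3, -1))) = Add(-120, Mul(10, Rational(1, 3))) = Add(-120, Rational(10, 3)) = Rational(-350, 3)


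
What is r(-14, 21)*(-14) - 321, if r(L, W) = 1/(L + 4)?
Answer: -1598/5 ≈ -319.60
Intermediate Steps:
r(L, W) = 1/(4 + L)
r(-14, 21)*(-14) - 321 = -14/(4 - 14) - 321 = -14/(-10) - 321 = -⅒*(-14) - 321 = 7/5 - 321 = -1598/5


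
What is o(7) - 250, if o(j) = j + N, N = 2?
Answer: -241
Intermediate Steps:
o(j) = 2 + j (o(j) = j + 2 = 2 + j)
o(7) - 250 = (2 + 7) - 250 = 9 - 250 = -241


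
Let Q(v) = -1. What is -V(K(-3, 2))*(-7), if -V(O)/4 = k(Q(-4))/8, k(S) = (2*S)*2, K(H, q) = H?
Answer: 14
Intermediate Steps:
k(S) = 4*S
V(O) = 2 (V(O) = -4*4*(-1)/8 = -(-16)/8 = -4*(-½) = 2)
-V(K(-3, 2))*(-7) = -1*2*(-7) = -2*(-7) = 14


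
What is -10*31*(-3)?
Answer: 930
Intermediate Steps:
-10*31*(-3) = -310*(-3) = 930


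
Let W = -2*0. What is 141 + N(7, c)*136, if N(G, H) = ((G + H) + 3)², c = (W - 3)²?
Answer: 49237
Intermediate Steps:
W = 0
c = 9 (c = (0 - 3)² = (-3)² = 9)
N(G, H) = (3 + G + H)²
141 + N(7, c)*136 = 141 + (3 + 7 + 9)²*136 = 141 + 19²*136 = 141 + 361*136 = 141 + 49096 = 49237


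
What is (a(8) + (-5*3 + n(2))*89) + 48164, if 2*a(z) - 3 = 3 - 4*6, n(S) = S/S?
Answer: 46909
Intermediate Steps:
n(S) = 1
a(z) = -9 (a(z) = 3/2 + (3 - 4*6)/2 = 3/2 + (3 - 24)/2 = 3/2 + (1/2)*(-21) = 3/2 - 21/2 = -9)
(a(8) + (-5*3 + n(2))*89) + 48164 = (-9 + (-5*3 + 1)*89) + 48164 = (-9 + (-15 + 1)*89) + 48164 = (-9 - 14*89) + 48164 = (-9 - 1246) + 48164 = -1255 + 48164 = 46909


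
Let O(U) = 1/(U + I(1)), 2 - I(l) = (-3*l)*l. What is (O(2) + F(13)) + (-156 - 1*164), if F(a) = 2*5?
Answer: -2169/7 ≈ -309.86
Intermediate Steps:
F(a) = 10
I(l) = 2 + 3*l² (I(l) = 2 - (-3*l)*l = 2 - (-3)*l² = 2 + 3*l²)
O(U) = 1/(5 + U) (O(U) = 1/(U + (2 + 3*1²)) = 1/(U + (2 + 3*1)) = 1/(U + (2 + 3)) = 1/(U + 5) = 1/(5 + U))
(O(2) + F(13)) + (-156 - 1*164) = (1/(5 + 2) + 10) + (-156 - 1*164) = (1/7 + 10) + (-156 - 164) = (⅐ + 10) - 320 = 71/7 - 320 = -2169/7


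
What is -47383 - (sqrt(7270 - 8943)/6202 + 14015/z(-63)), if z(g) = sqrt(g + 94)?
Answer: -47383 - 14015*sqrt(31)/31 - I*sqrt(1673)/6202 ≈ -49900.0 - 0.006595*I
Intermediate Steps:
z(g) = sqrt(94 + g)
-47383 - (sqrt(7270 - 8943)/6202 + 14015/z(-63)) = -47383 - (sqrt(7270 - 8943)/6202 + 14015/(sqrt(94 - 63))) = -47383 - (sqrt(-1673)*(1/6202) + 14015/(sqrt(31))) = -47383 - ((I*sqrt(1673))*(1/6202) + 14015*(sqrt(31)/31)) = -47383 - (I*sqrt(1673)/6202 + 14015*sqrt(31)/31) = -47383 - (14015*sqrt(31)/31 + I*sqrt(1673)/6202) = -47383 + (-14015*sqrt(31)/31 - I*sqrt(1673)/6202) = -47383 - 14015*sqrt(31)/31 - I*sqrt(1673)/6202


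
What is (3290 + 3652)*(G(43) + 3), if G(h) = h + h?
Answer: 617838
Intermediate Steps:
G(h) = 2*h
(3290 + 3652)*(G(43) + 3) = (3290 + 3652)*(2*43 + 3) = 6942*(86 + 3) = 6942*89 = 617838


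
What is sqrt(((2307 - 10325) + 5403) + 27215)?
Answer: 10*sqrt(246) ≈ 156.84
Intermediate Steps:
sqrt(((2307 - 10325) + 5403) + 27215) = sqrt((-8018 + 5403) + 27215) = sqrt(-2615 + 27215) = sqrt(24600) = 10*sqrt(246)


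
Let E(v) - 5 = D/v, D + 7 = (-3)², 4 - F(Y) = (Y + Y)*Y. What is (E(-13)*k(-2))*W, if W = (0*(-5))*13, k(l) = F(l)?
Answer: 0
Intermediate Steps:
F(Y) = 4 - 2*Y² (F(Y) = 4 - (Y + Y)*Y = 4 - 2*Y*Y = 4 - 2*Y²)
D = 2 (D = -7 + (-3)² = -7 + 9 = 2)
k(l) = 4 - 2*l²
E(v) = 5 + 2/v
W = 0 (W = 0*13 = 0)
(E(-13)*k(-2))*W = ((5 + 2/(-13))*(4 - 2*(-2)²))*0 = ((5 + 2*(-1/13))*(4 - 2*4))*0 = ((5 - 2/13)*(4 - 8))*0 = ((63/13)*(-4))*0 = -252/13*0 = 0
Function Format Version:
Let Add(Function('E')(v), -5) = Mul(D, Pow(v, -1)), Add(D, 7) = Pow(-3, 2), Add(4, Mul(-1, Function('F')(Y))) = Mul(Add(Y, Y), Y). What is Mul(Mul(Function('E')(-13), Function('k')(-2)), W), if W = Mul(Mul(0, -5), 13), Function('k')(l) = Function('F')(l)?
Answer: 0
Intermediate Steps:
Function('F')(Y) = Add(4, Mul(-2, Pow(Y, 2))) (Function('F')(Y) = Add(4, Mul(-1, Mul(Add(Y, Y), Y))) = Add(4, Mul(-1, Mul(Mul(2, Y), Y))) = Add(4, Mul(-1, Mul(2, Pow(Y, 2)))) = Add(4, Mul(-2, Pow(Y, 2))))
D = 2 (D = Add(-7, Pow(-3, 2)) = Add(-7, 9) = 2)
Function('k')(l) = Add(4, Mul(-2, Pow(l, 2)))
Function('E')(v) = Add(5, Mul(2, Pow(v, -1)))
W = 0 (W = Mul(0, 13) = 0)
Mul(Mul(Function('E')(-13), Function('k')(-2)), W) = Mul(Mul(Add(5, Mul(2, Pow(-13, -1))), Add(4, Mul(-2, Pow(-2, 2)))), 0) = Mul(Mul(Add(5, Mul(2, Rational(-1, 13))), Add(4, Mul(-2, 4))), 0) = Mul(Mul(Add(5, Rational(-2, 13)), Add(4, -8)), 0) = Mul(Mul(Rational(63, 13), -4), 0) = Mul(Rational(-252, 13), 0) = 0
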